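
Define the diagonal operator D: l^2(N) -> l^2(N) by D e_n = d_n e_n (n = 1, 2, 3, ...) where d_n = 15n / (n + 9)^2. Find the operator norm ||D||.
||D|| = 5/12 (attained at n = 9)

For D diagonal, ||D|| = sup_n |d_n|. Treat f(x) = 15x / (x + 9)^2 for real x > 0. By the quotient rule, f'(x) = 15(9 - x)/(x + 9)^3, which is positive for x < 9 and negative for x > 9. So f has a unique maximum at x = 9, and since 9 is a positive integer, the supremum over n ≥ 1 is attained at n = 9: d_9 = 15·9/(9 + 9)^2 = 15·9/324 = 5/12. Hence ||D|| = 5/12.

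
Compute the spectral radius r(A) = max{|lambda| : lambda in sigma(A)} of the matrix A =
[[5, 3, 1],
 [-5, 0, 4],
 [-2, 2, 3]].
r(A) ≈ 5.6618

The eigenvalues of A are the roots of its characteristic polynomial. With M = A (coefficients from the trace, the sum of principal 2x2 minors, and det A):
  p(λ) = det(λ I - M) = λ^3 - 8λ^2 + 24λ + 29.
No integer candidate from the rational root theorem (±divisors of 29) is a root, so the roots are irrational. The cubic discriminant is Δ = -81971 < 0, so there is one real root and a complex-conjugate pair. p(-1) = -4 and p(0) = 29 have opposite signs, so a root lies in (-1, 0); Newton's method refines it to λ ≈ -0.9047. Dividing out (λ - (-0.9047)) leaves approximately λ^2 - 8.9047λ + 32.0558. For λ^2 - 8.9047λ + 32.0558 the discriminant is -48.9301. It is negative, so the remaining roots are the complex-conjugate pair λ ≈ 4.4523 ± 3.4975i. Their product equals the constant term, so |λ|^2 ≈ 32.0558 and |λ| ≈ 5.6618.
Thus the eigenvalues (to 4 decimals) are -0.9047 (modulus 0.9047); 4.4523 ± 3.4975i (modulus 5.6618). The spectral radius is the largest modulus: r(A) ≈ 5.6618. (Cross-check: r(A) ≤ ||A||_2 ≈ 8.1142; equality holds whenever A is normal, though it can also hold for some non-normal A.)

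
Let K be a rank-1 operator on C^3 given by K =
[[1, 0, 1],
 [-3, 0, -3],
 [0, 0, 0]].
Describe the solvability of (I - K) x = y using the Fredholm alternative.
(I - K) is singular (det(I - K) = 0, i.e. 1 ∈ sigma(K)). (I - K) x = y is solvable iff y ⊥ ker((I - K)^*) = span{(1, 0, 1)}, i.e. iff y_1 + y_3 = 0. When solvable, the solutions are x = y + c·(1, -3, 0), c arbitrary (ker(I - K) = span{(1, -3, 0)}, dimension 1).

K has rank 1, so it is an outer product K = u v^T: every row of K is a multiple of one row vector. Reading off the entries, u = (1, -3, 0) and v = (1, 0, 1) (row i of K equals u_i·v^T). A rank-one matrix u v^T satisfies K u = u (v·u) and kills the (2)-dimensional subspace v^⊥, so its characteristic polynomial is lambda^2 (lambda - v·u) with v·u = tr K = 1. Hence the eigenvalues of I - K are 1 (multiplicity 2) and 1 - (1) = 0, so det(I - K) = 0. (Direct check: I - K =
[[0, 0, -1],
 [3, 1, 3],
 [0, 0, 1]]
has determinant 0.) So 1 is an eigenvalue of K and (I - K) is not invertible. The finite-dimensional Fredholm alternative says: either (I - K) is invertible, or ker(I - K) ≠ {0} and then range(I - K) = ker((I - K)^*)^⊥, with dim ker(I - K) = dim ker((I - K)^*). We are in the second case, so we need both kernels. Kernel of I - K: (I - K) u = u - u (v·u) = u - u = 0, so ker(I - K) = span{u} = span{(1, -3, 0)} (it is exactly 1-dimensional because rank(I - K) = 2). Kernel of the adjoint: K is real, so (I - K)^* = I - K^T = I - v u^T, and (I - v u^T) v = v - v (u·v) = 0; hence ker((I - K)^*) = span{v} = span{(1, 0, 1)}. Therefore (I - K) x = y is solvable iff <y, v> = 0, i.e. iff y_1 + y_3 = 0. When this holds, K y = u (v·y) = 0, so (I - K) y = y and x = y is a particular solution; the full solution set is the line x = y + c·u = y + c·(1, -3, 0), c ∈ C.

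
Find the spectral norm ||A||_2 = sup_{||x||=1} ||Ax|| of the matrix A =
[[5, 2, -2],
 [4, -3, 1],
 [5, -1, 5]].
||A||_2 ≈ 8.7304 (= sqrt(largest eigenvalue of A^T A))

||A||_2 = sigma_max(A) = sqrt(lambda_max(A^T A)). Form the symmetric matrix M = A^T A =
[[66, -7, 19],
 [-7, 14, -12],
 [19, -12, 30]].
Its characteristic polynomial (trace, sum of principal 2x2 minors, determinant of M give the coefficients) is
  p(λ) = det(λ I - M) = λ^3 - 110λ^2 + 2770λ - 14884.
No integer candidate from the rational root theorem (±divisors of 14884) is a root, so the roots are irrational. The cubic discriminant is Δ = 4235325088 > 0, so there are three distinct real roots. p(7) = -541 and p(8) = 748 have opposite signs, so a root lies in (7, 8); Newton's method refines it to λ ≈ 7.4034. p(26) = 352 and p(27) = -601 have opposite signs, so a root lies in (26, 27); Newton's method refines it to λ ≈ 26.3769. p(76) = -748 and p(77) = 2749 have opposite signs, so a root lies in (76, 77); Newton's method refines it to λ ≈ 76.2197. Check (Vieta): the three roots sum to 110, matching tr M = 110.
So the eigenvalues of A^T A are ≈ 7.4034, 26.3769, 76.2197 (all ≥ 0, as they must be for A^T A). The largest is λ_max ≈ 76.2197, hence ||A||_2 = sqrt(λ_max) ≈ 8.7304.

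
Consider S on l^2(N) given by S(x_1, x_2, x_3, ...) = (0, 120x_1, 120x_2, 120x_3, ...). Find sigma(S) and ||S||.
sigma(S) = closed disk {z in C : |z| ≤ 120}; ||S|| = 120

Note S = 120·U where U is the unit right shift (U x)_k = x_{k-1} (with x_0 := 0); so ||S|| = 120||U|| and sigma(S) = 120·sigma(U). ||S x||^2 = sum_{k≥1} |120x_k|^2 = 14400||x||^2, so ||S|| = 120 and sigma(S) ⊂ {|z| ≤ 120}. For any |lambda| < 120, the equation (S - lambda I) x = 0 forces x_1 = 0, then 120x_k = lambda x_{k+1} ⇒ x = 0, so S has no eigenvalues. But (S - lambda I) is not surjective for |lambda| < 120: solving (S - lambda I) x = e_1 would require x_n proportional to (lambda/120)^(-n), which is not in l^2. So every |lambda| < 120 lies in the residual spectrum. The boundary |lambda| = 120 is in the approximate point spectrum (the spectrum is closed). Hence sigma(S) is the closed disk of radius 120.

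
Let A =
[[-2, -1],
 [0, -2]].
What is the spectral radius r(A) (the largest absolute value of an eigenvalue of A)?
r(A) = 2

The eigenvalues of A are the roots of its characteristic polynomial. With M = A (coefficients from the trace and determinant):
  p(λ) = det(λ I - M) = λ^2 + 4λ + 4.
For λ^2 + 4λ + 4 the discriminant is 0. It is a perfect square (0^2), so the roots are rational: λ = (-4 ± 0)/2 = -2, -2.
Thus the eigenvalues (to 4 decimals) are -2 (modulus 2). The spectral radius is the largest modulus: r(A) = 2. (Cross-check: r(A) ≤ ||A||_2 ≈ 2.5616; equality holds whenever A is normal, though it can also hold for some non-normal A.)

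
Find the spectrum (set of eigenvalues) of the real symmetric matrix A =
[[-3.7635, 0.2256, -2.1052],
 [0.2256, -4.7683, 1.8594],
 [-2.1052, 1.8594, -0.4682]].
sigma(A) ≈ {-6, -4, 1}

A is real symmetric, so its spectrum consists of real eigenvalues. Expanding the characteristic polynomial of the displayed matrix gives
  det(λ I - A) = p(λ) = λ^3 + (9)λ^2 + (14)λ + (-24).
Solving p(λ) = 0 yields eigenvalues ≈ -6, -4, 1. (A is shown rounded to 4 decimals, so these recover the underlying integer eigenvalues to within that precision.)
Verification: the trace of A = -9 equals the sum of eigenvalues -9, and det(A) ≈ 23.9998 matches the eigenvalue product 24.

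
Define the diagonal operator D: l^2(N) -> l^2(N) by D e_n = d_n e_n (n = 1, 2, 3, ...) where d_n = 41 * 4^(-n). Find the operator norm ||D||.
||D|| = 41/4 (attained at n = 1)

For D diagonal, ||D|| = sup_n |d_n|. The sequence d_n = 41 * 4^(-n) is positive and strictly decreasing (ratio 4^(-1) < 1), so the supremum is d_1 = 41/4. Hence ||D|| = 41/4.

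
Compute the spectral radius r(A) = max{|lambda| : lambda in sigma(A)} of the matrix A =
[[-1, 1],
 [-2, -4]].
r(A) = 3

The eigenvalues of A are the roots of its characteristic polynomial. With M = A (coefficients from the trace and determinant):
  p(λ) = det(λ I - M) = λ^2 + 5λ + 6.
For λ^2 + 5λ + 6 the discriminant is 1. It is a perfect square (1^2), so the roots are rational: λ = (-5 ± 1)/2 = -2, -3.
Thus the eigenvalues (to 4 decimals) are -2 (modulus 2); -3 (modulus 3). The spectral radius is the largest modulus: r(A) = 3. (Cross-check: r(A) ≤ ||A||_2 ≈ 4.4966; equality holds whenever A is normal, though it can also hold for some non-normal A.)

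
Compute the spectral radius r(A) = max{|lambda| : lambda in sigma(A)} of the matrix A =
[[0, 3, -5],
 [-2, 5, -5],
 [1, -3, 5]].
r(A) = (8 + sqrt(44))/2 ≈ 7.3166

The eigenvalues of A are the roots of its characteristic polynomial. With M = A (coefficients from the trace, the sum of principal 2x2 minors, and det A):
  p(λ) = det(λ I - M) = λ^3 - 10λ^2 + 21λ - 10.
By the rational root theorem any rational root is an integer divisor of 10. Testing λ = 2: p(2) = 8 - 40 + 42 - 10 = 0, so λ = 2 is a root. Dividing out (λ - 2) leaves p(λ) = (λ - 2)(λ^2 - 8λ + 5). For λ^2 - 8λ + 5 the discriminant is 44. It is nonnegative but not a perfect square, so the roots are real and irrational: λ = (8 ± sqrt(44))/2 ≈ 7.3166, 0.6834.
Thus the eigenvalues (to 4 decimals) are 7.3166 (modulus 7.3166); 0.6834 (modulus 0.6834); 2 (modulus 2). The spectral radius is the largest modulus: r(A) = (8 + sqrt(44))/2 ≈ 7.3166. (Cross-check: r(A) ≤ ||A||_2 ≈ 10.9407; equality holds whenever A is normal, though it can also hold for some non-normal A.)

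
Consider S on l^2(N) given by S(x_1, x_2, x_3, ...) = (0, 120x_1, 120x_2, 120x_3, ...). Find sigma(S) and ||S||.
sigma(S) = closed disk {z in C : |z| ≤ 120}; ||S|| = 120

Note S = 120·U where U is the unit right shift (U x)_k = x_{k-1} (with x_0 := 0); so ||S|| = 120||U|| and sigma(S) = 120·sigma(U). ||S x||^2 = sum_{k≥1} |120x_k|^2 = 14400||x||^2, so ||S|| = 120 and sigma(S) ⊂ {|z| ≤ 120}. For any |lambda| < 120, the equation (S - lambda I) x = 0 forces x_1 = 0, then 120x_k = lambda x_{k+1} ⇒ x = 0, so S has no eigenvalues. But (S - lambda I) is not surjective for |lambda| < 120: solving (S - lambda I) x = e_1 would require x_n proportional to (lambda/120)^(-n), which is not in l^2. So every |lambda| < 120 lies in the residual spectrum. The boundary |lambda| = 120 is in the approximate point spectrum (the spectrum is closed). Hence sigma(S) is the closed disk of radius 120.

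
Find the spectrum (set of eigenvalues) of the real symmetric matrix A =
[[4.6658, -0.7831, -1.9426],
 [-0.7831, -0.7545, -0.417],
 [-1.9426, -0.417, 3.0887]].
sigma(A) ≈ {-1, 2, 6}

A is real symmetric, so its spectrum consists of real eigenvalues. Expanding the characteristic polynomial of the displayed matrix gives
  det(λ I - A) = p(λ) = λ^3 + (-7)λ^2 + (4)λ + (12).
Solving p(λ) = 0 yields eigenvalues ≈ -1, 2, 6. (A is shown rounded to 4 decimals, so these recover the underlying integer eigenvalues to within that precision.)
Verification: the trace of A = 7 equals the sum of eigenvalues 7, and det(A) ≈ -12.0002 matches the eigenvalue product -12.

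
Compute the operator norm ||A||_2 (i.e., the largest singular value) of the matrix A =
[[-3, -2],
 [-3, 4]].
||A||_2 = sqrt((38 + sqrt(148))/2) ≈ 5.0083 (= sqrt(largest eigenvalue of A^T A))

||A||_2 = sigma_max(A) = sqrt(lambda_max(A^T A)). Form the symmetric matrix M = A^T A =
[[18, -6],
 [-6, 20]].
Its characteristic polynomial (trace, determinant of M give the coefficients) is
  p(λ) = det(λ I - M) = λ^2 - 38λ + 324.
For λ^2 - 38λ + 324 the discriminant is 148. It is nonnegative but not a perfect square, so the roots are real and irrational: λ = (38 ± sqrt(148))/2 ≈ 25.0828, 12.9172.
So the eigenvalues of A^T A are ≈ 12.9172, 25.0828 (all ≥ 0, as they must be for A^T A). The largest is λ_max = (38 + sqrt(148))/2 ≈ 25.0828, hence ||A||_2 = sqrt(λ_max) = sqrt((38 + sqrt(148))/2) ≈ 5.0083.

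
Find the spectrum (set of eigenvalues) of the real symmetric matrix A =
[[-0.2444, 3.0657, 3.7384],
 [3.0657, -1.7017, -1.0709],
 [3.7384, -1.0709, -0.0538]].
sigma(A) ≈ {-6, 0, 4}

A is real symmetric, so its spectrum consists of real eigenvalues. Expanding the characteristic polynomial of the displayed matrix gives
  det(λ I - A) = p(λ) = λ^3 + (2)λ^2 + (-24)λ + (0).
Solving p(λ) = 0 yields eigenvalues ≈ -6, 0, 4. (A is shown rounded to 4 decimals, so these recover the underlying integer eigenvalues to within that precision.)
Verification: the trace of A = -2 equals the sum of eigenvalues -2, and det(A) ≈ -0.0009 matches the eigenvalue product 0.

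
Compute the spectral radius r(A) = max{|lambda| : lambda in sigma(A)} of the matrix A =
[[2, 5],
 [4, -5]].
r(A) = (3 + sqrt(129))/2 ≈ 7.1789

The eigenvalues of A are the roots of its characteristic polynomial. With M = A (coefficients from the trace and determinant):
  p(λ) = det(λ I - M) = λ^2 + 3λ - 30.
For λ^2 + 3λ - 30 the discriminant is 129. It is nonnegative but not a perfect square, so the roots are real and irrational: λ = (-3 ± sqrt(129))/2 ≈ 4.1789, -7.1789.
Thus the eigenvalues (to 4 decimals) are 4.1789 (modulus 4.1789); -7.1789 (modulus 7.1789). The spectral radius is the largest modulus: r(A) = (3 + sqrt(129))/2 ≈ 7.1789. (Cross-check: r(A) ≤ ||A||_2 ≈ 7.282; equality holds whenever A is normal, though it can also hold for some non-normal A.)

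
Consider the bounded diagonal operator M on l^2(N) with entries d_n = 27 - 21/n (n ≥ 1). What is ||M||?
||M|| = 27

For a diagonal operator on l^2 with entries d_n, ||M|| = sup_n |d_n|. Here d_1 = 6, d_2 = 33/2, ..., and d_n = 27 - 21/n increases monotonically toward 27. All terms lie in [6, 27), so |d_n| = d_n and the supremum is the limit 27, which is not attained by any individual d_n. Hence ||M|| = 27.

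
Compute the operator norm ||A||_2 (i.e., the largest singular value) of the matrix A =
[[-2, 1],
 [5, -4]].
||A||_2 = sqrt((46 + sqrt(2080))/2) ≈ 6.7678 (= sqrt(largest eigenvalue of A^T A))

||A||_2 = sigma_max(A) = sqrt(lambda_max(A^T A)). Form the symmetric matrix M = A^T A =
[[29, -22],
 [-22, 17]].
Its characteristic polynomial (trace, determinant of M give the coefficients) is
  p(λ) = det(λ I - M) = λ^2 - 46λ + 9.
For λ^2 - 46λ + 9 the discriminant is 2080. It is nonnegative but not a perfect square, so the roots are real and irrational: λ = (46 ± sqrt(2080))/2 ≈ 45.8035, 0.1965.
So the eigenvalues of A^T A are ≈ 0.1965, 45.8035 (all ≥ 0, as they must be for A^T A). The largest is λ_max = (46 + sqrt(2080))/2 ≈ 45.8035, hence ||A||_2 = sqrt(λ_max) = sqrt((46 + sqrt(2080))/2) ≈ 6.7678.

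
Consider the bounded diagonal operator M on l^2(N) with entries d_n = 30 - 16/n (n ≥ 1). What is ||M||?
||M|| = 30

For a diagonal operator on l^2 with entries d_n, ||M|| = sup_n |d_n|. Here d_1 = 14, d_2 = 22, ..., and d_n = 30 - 16/n increases monotonically toward 30. All terms lie in [14, 30), so |d_n| = d_n and the supremum is the limit 30, which is not attained by any individual d_n. Hence ||M|| = 30.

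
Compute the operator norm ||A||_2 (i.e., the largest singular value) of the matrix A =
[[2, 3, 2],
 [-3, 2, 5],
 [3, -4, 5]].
||A||_2 ≈ 7.4685 (= sqrt(largest eigenvalue of A^T A))

||A||_2 = sigma_max(A) = sqrt(lambda_max(A^T A)). Form the symmetric matrix M = A^T A =
[[22, -12, 4],
 [-12, 29, -4],
 [4, -4, 54]].
Its characteristic polynomial (trace, sum of principal 2x2 minors, determinant of M give the coefficients) is
  p(λ) = det(λ I - M) = λ^3 - 105λ^2 + 3216λ - 26244.
No integer candidate from the rational root theorem (±divisors of 26244) is a root, so the roots are irrational. The cubic discriminant is Δ = 378160704 > 0, so there are three distinct real roots. p(12) = -1044 and p(13) = 16 have opposite signs, so a root lies in (12, 13); Newton's method refines it to λ ≈ 12.9839. p(36) = 108 and p(37) = -344 have opposite signs, so a root lies in (36, 37); Newton's method refines it to λ ≈ 36.2372. p(55) = -614 and p(56) = 188 have opposite signs, so a root lies in (55, 56); Newton's method refines it to λ ≈ 55.7789. Check (Vieta): the three roots sum to 105, matching tr M = 105.
So the eigenvalues of A^T A are ≈ 12.9839, 36.2372, 55.7789 (all ≥ 0, as they must be for A^T A). The largest is λ_max ≈ 55.7789, hence ||A||_2 = sqrt(λ_max) ≈ 7.4685.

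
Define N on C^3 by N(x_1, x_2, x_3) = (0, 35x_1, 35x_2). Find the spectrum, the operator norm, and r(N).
sigma(N) = {0}; ||N|| = 35; r(N) = 0. (N is nilpotent with N^3 = 0.)

On C^3, N is a strictly lower-triangular matrix with 35 on the subdiagonal and zeros elsewhere, so its characteristic polynomial is lambda^3 and every eigenvalue is 0: sigma(N) = {0}. For the operator norm, N e_i = 35e_{i+1} for i = 1, ..., 2 and N e_3 = 0, so the singular values of N are 35 (with multiplicity 2) and 0; hence ||N|| = 35. The spectral radius r(N) = max|lambda| = 0. Note ||N|| > r(N) — characteristic of non-normal nilpotent operators. Indeed N^3 = 0.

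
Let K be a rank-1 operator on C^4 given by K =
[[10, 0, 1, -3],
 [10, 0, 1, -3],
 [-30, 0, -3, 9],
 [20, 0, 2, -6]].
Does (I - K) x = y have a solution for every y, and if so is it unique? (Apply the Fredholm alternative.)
(I - K) is singular (det(I - K) = 0, i.e. 1 ∈ sigma(K)). (I - K) x = y is solvable iff y ⊥ ker((I - K)^*) = span{(10, 0, 1, -3)}, i.e. iff 10y_1 + y_3 - 3y_4 = 0. When solvable, the solutions are x = y + c·(1, 1, -3, 2), c arbitrary (ker(I - K) = span{(1, 1, -3, 2)}, dimension 1).

K has rank 1, so it is an outer product K = u v^T: every row of K is a multiple of one row vector. Reading off the entries, u = (1, 1, -3, 2) and v = (10, 0, 1, -3) (row i of K equals u_i·v^T). A rank-one matrix u v^T satisfies K u = u (v·u) and kills the (3)-dimensional subspace v^⊥, so its characteristic polynomial is lambda^3 (lambda - v·u) with v·u = tr K = 1. Hence the eigenvalues of I - K are 1 (multiplicity 3) and 1 - (1) = 0, so det(I - K) = 0. (Direct check: I - K =
[[-9, 0, -1, 3],
 [-10, 1, -1, 3],
 [30, 0, 4, -9],
 [-20, 0, -2, 7]]
has determinant 0.) So 1 is an eigenvalue of K and (I - K) is not invertible. The finite-dimensional Fredholm alternative says: either (I - K) is invertible, or ker(I - K) ≠ {0} and then range(I - K) = ker((I - K)^*)^⊥, with dim ker(I - K) = dim ker((I - K)^*). We are in the second case, so we need both kernels. Kernel of I - K: (I - K) u = u - u (v·u) = u - u = 0, so ker(I - K) = span{u} = span{(1, 1, -3, 2)} (it is exactly 1-dimensional because rank(I - K) = 3). Kernel of the adjoint: K is real, so (I - K)^* = I - K^T = I - v u^T, and (I - v u^T) v = v - v (u·v) = 0; hence ker((I - K)^*) = span{v} = span{(10, 0, 1, -3)}. Therefore (I - K) x = y is solvable iff <y, v> = 0, i.e. iff 10y_1 + y_3 - 3y_4 = 0. When this holds, K y = u (v·y) = 0, so (I - K) y = y and x = y is a particular solution; the full solution set is the line x = y + c·u = y + c·(1, 1, -3, 2), c ∈ C.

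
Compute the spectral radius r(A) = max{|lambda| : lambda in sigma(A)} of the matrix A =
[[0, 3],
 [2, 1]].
r(A) = 3

The eigenvalues of A are the roots of its characteristic polynomial. With M = A (coefficients from the trace and determinant):
  p(λ) = det(λ I - M) = λ^2 - λ - 6.
For λ^2 - λ - 6 the discriminant is 25. It is a perfect square (5^2), so the roots are rational: λ = (1 ± 5)/2 = 3, -2.
Thus the eigenvalues (to 4 decimals) are 3 (modulus 3); -2 (modulus 2). The spectral radius is the largest modulus: r(A) = 3. (Cross-check: r(A) ≤ ||A||_2 ≈ 3.2566; equality holds whenever A is normal, though it can also hold for some non-normal A.)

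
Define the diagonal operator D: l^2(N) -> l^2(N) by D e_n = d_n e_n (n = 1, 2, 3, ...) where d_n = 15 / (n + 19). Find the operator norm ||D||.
||D|| = 3/4 (attained at n = 1)

For D diagonal, ||D|| = sup_n |d_n| = sup_n 15/(n + 19). This is positive and strictly decreasing in n, so the supremum is attained at n = 1: d_1 = 15/(1 + 19) = 3/4. Hence ||D|| = 3/4.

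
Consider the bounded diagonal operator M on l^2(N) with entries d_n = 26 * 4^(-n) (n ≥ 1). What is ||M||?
||M|| = 13/2 (attained at n = 1)

For M diagonal, ||M|| = sup_n |d_n|. The sequence d_n = 26 * 4^(-n) is positive and strictly decreasing (ratio 4^(-1) < 1), so the supremum is d_1 = 26/4 = 13/2. Hence ||M|| = 13/2.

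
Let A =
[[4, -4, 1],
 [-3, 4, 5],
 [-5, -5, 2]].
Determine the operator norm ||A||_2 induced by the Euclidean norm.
||A||_2 ≈ 8.1689 (= sqrt(largest eigenvalue of A^T A))

||A||_2 = sigma_max(A) = sqrt(lambda_max(A^T A)). Form the symmetric matrix M = A^T A =
[[50, -3, -21],
 [-3, 57, 6],
 [-21, 6, 30]].
Its characteristic polynomial (trace, sum of principal 2x2 minors, determinant of M give the coefficients) is
  p(λ) = det(λ I - M) = λ^3 - 137λ^2 + 5574λ - 59049.
No integer candidate from the rational root theorem (±divisors of 59049) is a root, so the roots are irrational. The cubic discriminant is Δ = 588570849 > 0, so there are three distinct real roots. p(16) = -841 and p(17) = 1029 have opposite signs, so a root lies in (16, 17); Newton's method refines it to λ ≈ 16.4382. p(53) = 417 and p(54) = -81 have opposite signs, so a root lies in (53, 54); Newton's method refines it to λ ≈ 53.8306. p(66) = -441 and p(67) = 179 have opposite signs, so a root lies in (66, 67); Newton's method refines it to λ ≈ 66.7312. Check (Vieta): the three roots sum to 137, matching tr M = 137.
So the eigenvalues of A^T A are ≈ 16.4382, 53.8306, 66.7312 (all ≥ 0, as they must be for A^T A). The largest is λ_max ≈ 66.7312, hence ||A||_2 = sqrt(λ_max) ≈ 8.1689.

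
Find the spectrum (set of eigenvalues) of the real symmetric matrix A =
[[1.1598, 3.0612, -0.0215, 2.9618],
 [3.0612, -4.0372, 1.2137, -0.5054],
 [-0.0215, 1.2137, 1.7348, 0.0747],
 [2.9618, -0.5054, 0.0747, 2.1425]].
sigma(A) ≈ {-6, 0, 2, 5}

A is real symmetric, so its spectrum consists of real eigenvalues. Expanding the characteristic polynomial of the displayed matrix gives
  det(λ I - A) = p(λ) = λ^4 + (-1)λ^3 + (-32)λ^2 + (59.9988)λ + (0).
Solving p(λ) = 0 yields eigenvalues ≈ -6, 0, 2, 5. (A is shown rounded to 4 decimals, so these recover the underlying integer eigenvalues to within that precision.)
Verification: the trace of A = 1 equals the sum of eigenvalues 1, and det(A) ≈ -0.0005 matches the eigenvalue product 0.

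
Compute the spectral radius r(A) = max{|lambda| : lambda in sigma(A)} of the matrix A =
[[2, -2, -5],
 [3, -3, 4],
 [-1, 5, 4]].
r(A) ≈ 5.4399

The eigenvalues of A are the roots of its characteristic polynomial. With M = A (coefficients from the trace, the sum of principal 2x2 minors, and det A):
  p(λ) = det(λ I - M) = λ^3 - 3λ^2 - 29λ + 92.
No integer candidate from the rational root theorem (±divisors of 92) is a root, so the roots are irrational. The cubic discriminant is Δ = 30605 > 0, so there are three distinct real roots. p(-6) = -58 and p(-5) = 37 have opposite signs, so a root lies in (-6, -5); Newton's method refines it to λ ≈ -5.4399. p(3) = 5 and p(4) = -8 have opposite signs, so a root lies in (3, 4); Newton's method refines it to λ ≈ 3.2735. p(5) = -3 and p(6) = 26 have opposite signs, so a root lies in (5, 6); Newton's method refines it to λ ≈ 5.1664. Check (Vieta): the three roots sum to 3, matching tr M = 3.
Thus the eigenvalues (to 4 decimals) are -5.4399 (modulus 5.4399); 3.2735 (modulus 3.2735); 5.1664 (modulus 5.1664). The spectral radius is the largest modulus: r(A) ≈ 5.4399. (Cross-check: r(A) ≤ ||A||_2 ≈ 8.3791; equality holds whenever A is normal, though it can also hold for some non-normal A.)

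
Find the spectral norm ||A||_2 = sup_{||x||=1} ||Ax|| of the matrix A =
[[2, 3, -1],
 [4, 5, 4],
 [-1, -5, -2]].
||A||_2 ≈ 9.5142 (= sqrt(largest eigenvalue of A^T A))

||A||_2 = sigma_max(A) = sqrt(lambda_max(A^T A)). Form the symmetric matrix M = A^T A =
[[21, 31, 16],
 [31, 59, 27],
 [16, 27, 21]].
Its characteristic polynomial (trace, sum of principal 2x2 minors, determinant of M give the coefficients) is
  p(λ) = det(λ I - M) = λ^3 - 101λ^2 + 973λ - 2209.
No integer candidate from the rational root theorem (±divisors of 2209) is a root, so the roots are irrational. The cubic discriminant is Δ = 644953264 > 0, so there are three distinct real roots. p(3) = -172 and p(4) = 131 have opposite signs, so a root lies in (3, 4); Newton's method refines it to λ ≈ 3.493. p(6) = 209 and p(7) = -4 have opposite signs, so a root lies in (6, 7); Newton's method refines it to λ ≈ 6.9863. p(90) = -3739 and p(91) = 3524 have opposite signs, so a root lies in (90, 91); Newton's method refines it to λ ≈ 90.5207. Check (Vieta): the three roots sum to 101, matching tr M = 101.
So the eigenvalues of A^T A are ≈ 3.493, 6.9863, 90.5207 (all ≥ 0, as they must be for A^T A). The largest is λ_max ≈ 90.5207, hence ||A||_2 = sqrt(λ_max) ≈ 9.5142.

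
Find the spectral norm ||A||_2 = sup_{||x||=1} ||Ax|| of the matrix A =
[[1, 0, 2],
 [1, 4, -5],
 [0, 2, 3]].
||A||_2 ≈ 6.7907 (= sqrt(largest eigenvalue of A^T A))

||A||_2 = sigma_max(A) = sqrt(lambda_max(A^T A)). Form the symmetric matrix M = A^T A =
[[2, 4, -3],
 [4, 20, -14],
 [-3, -14, 38]].
Its characteristic polynomial (trace, sum of principal 2x2 minors, determinant of M give the coefficients) is
  p(λ) = det(λ I - M) = λ^3 - 60λ^2 + 655λ - 676.
No integer candidate from the rational root theorem (±divisors of 676) is a root, so the roots are irrational. The cubic discriminant is Δ = 302244548 > 0, so there are three distinct real roots. p(1) = -80 and p(2) = 402 have opposite signs, so a root lies in (1, 2); Newton's method refines it to λ ≈ 1.1511. p(12) = 272 and p(13) = -104 have opposite signs, so a root lies in (12, 13); Newton's method refines it to λ ≈ 12.7349. p(46) = -170 and p(47) = 1392 have opposite signs, so a root lies in (46, 47); Newton's method refines it to λ ≈ 46.1139. Check (Vieta): the three roots sum to 60, matching tr M = 60.
So the eigenvalues of A^T A are ≈ 1.1511, 12.7349, 46.1139 (all ≥ 0, as they must be for A^T A). The largest is λ_max ≈ 46.1139, hence ||A||_2 = sqrt(λ_max) ≈ 6.7907.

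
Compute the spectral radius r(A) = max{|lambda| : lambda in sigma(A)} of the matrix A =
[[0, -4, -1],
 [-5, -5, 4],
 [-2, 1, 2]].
r(A) ≈ 7.6098

The eigenvalues of A are the roots of its characteristic polynomial. With M = A (coefficients from the trace, the sum of principal 2x2 minors, and det A):
  p(λ) = det(λ I - M) = λ^3 + 3λ^2 - 36λ - 7.
No integer candidate from the rational root theorem (±divisors of 7) is a root, so the roots are irrational. The cubic discriminant is Δ = 211329 > 0, so there are three distinct real roots. p(-8) = -39 and p(-7) = 49 have opposite signs, so a root lies in (-8, -7); Newton's method refines it to λ ≈ -7.6098. p(-1) = 31 and p(0) = -7 have opposite signs, so a root lies in (-1, 0); Newton's method refines it to λ ≈ -0.1916. p(4) = -39 and p(5) = 13 have opposite signs, so a root lies in (4, 5); Newton's method refines it to λ ≈ 4.8014. Check (Vieta): the three roots sum to -3, matching tr M = -3.
Thus the eigenvalues (to 4 decimals) are -7.6098 (modulus 7.6098); -0.1916 (modulus 0.1916); 4.8014 (modulus 4.8014). The spectral radius is the largest modulus: r(A) ≈ 7.6098. (Cross-check: r(A) ≤ ||A||_2 ≈ 8.5218; equality holds whenever A is normal, though it can also hold for some non-normal A.)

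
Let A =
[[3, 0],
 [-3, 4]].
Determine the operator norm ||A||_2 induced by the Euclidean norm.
||A||_2 = sqrt((34 + sqrt(580))/2) ≈ 5.389 (= sqrt(largest eigenvalue of A^T A))

||A||_2 = sigma_max(A) = sqrt(lambda_max(A^T A)). Form the symmetric matrix M = A^T A =
[[18, -12],
 [-12, 16]].
Its characteristic polynomial (trace, determinant of M give the coefficients) is
  p(λ) = det(λ I - M) = λ^2 - 34λ + 144.
For λ^2 - 34λ + 144 the discriminant is 580. It is nonnegative but not a perfect square, so the roots are real and irrational: λ = (34 ± sqrt(580))/2 ≈ 29.0416, 4.9584.
So the eigenvalues of A^T A are ≈ 4.9584, 29.0416 (all ≥ 0, as they must be for A^T A). The largest is λ_max = (34 + sqrt(580))/2 ≈ 29.0416, hence ||A||_2 = sqrt(λ_max) = sqrt((34 + sqrt(580))/2) ≈ 5.389.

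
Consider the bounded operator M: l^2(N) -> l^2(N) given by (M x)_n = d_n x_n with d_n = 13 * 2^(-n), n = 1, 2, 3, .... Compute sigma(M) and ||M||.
sigma(M) = {13 * 2^(-n) : n ≥ 1} ∪ {0}; ||M|| = 13/2

A bounded diagonal operator on l^2 with diagonal entries d_n has spectrum equal to the closure of {d_n : n ≥ 1}: every d_n is an eigenvalue (with eigenvector e_n), so {d_n} ⊂ sigma(M); the spectrum is closed, so its closure is too; and for lambda not in the closure, (M - lambda I) has bounded inverse (the diagonal entries 1/(d_n - lambda) are bounded). For our sequence d_n = 13 * 2^(-n), n = 1, 2, 3, ...:
  - {d_n} = {13 * 2^(-n) : n ≥ 1}; the only limit point is 0
  - closure = {13 * 2^(-n) : n ≥ 1} ∪ {0}
For the norm: a diagonal operator has ||M|| = sup_n |d_n|. Here d_n = 13 * 2^(-n) is positive and decreasing, so sup_n |d_n| = d_1 = 13/2. So ||M|| = 13/2.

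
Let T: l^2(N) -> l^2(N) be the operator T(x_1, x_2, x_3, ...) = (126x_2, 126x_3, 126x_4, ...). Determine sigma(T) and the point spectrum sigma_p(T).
sigma(T) = closed disk {z in C : |z| ≤ 126}; sigma_p(T) = open disk {z in C : |z| < 126}

Note T = 126·V where V is the unit left shift (V x)_k = x_{k+1}; so sigma(T) = 126·sigma(V) and ||T|| = 126||V||. ||T x||^2 = 15876sum_{k≥2} |x_k|^2 ≤ 15876||x||^2, with equality on {x : x_1 = 0}, so ||T|| = 126. For any lambda with |lambda| < 126, set r = lambda/126 (|r| < 1); the vector x = (1, r, r^2, ...) is in l^2 and satisfies T x = 126(r, r^2, ...) = lambda x, so lambda is an eigenvalue. On the boundary |lambda| = 126 the geometric series diverges, so no l^2 eigenvector exists, but these lambda lie in the approximate point spectrum. Hence sigma(T) is the closed disk of radius 126 and sigma_p(T) is the open disk.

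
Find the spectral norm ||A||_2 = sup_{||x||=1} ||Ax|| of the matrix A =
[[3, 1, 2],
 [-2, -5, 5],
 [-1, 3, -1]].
||A||_2 ≈ 7.7808 (= sqrt(largest eigenvalue of A^T A))

||A||_2 = sigma_max(A) = sqrt(lambda_max(A^T A)). Form the symmetric matrix M = A^T A =
[[14, 10, -3],
 [10, 35, -26],
 [-3, -26, 30]].
Its characteristic polynomial (trace, sum of principal 2x2 minors, determinant of M give the coefficients) is
  p(λ) = det(λ I - M) = λ^3 - 79λ^2 + 1175λ - 3481.
No integer candidate from the rational root theorem (±divisors of 3481) is a root, so the roots are irrational. The cubic discriminant is Δ = 751528192 > 0, so there are three distinct real roots. p(3) = -640 and p(4) = 19 have opposite signs, so a root lies in (3, 4); Newton's method refines it to λ ≈ 3.968. p(14) = 229 and p(15) = -256 have opposite signs, so a root lies in (14, 15); Newton's method refines it to λ ≈ 14.4905. p(60) = -1381 and p(61) = 1216 have opposite signs, so a root lies in (60, 61); Newton's method refines it to λ ≈ 60.5416. Check (Vieta): the three roots sum to 79, matching tr M = 79.
So the eigenvalues of A^T A are ≈ 3.968, 14.4905, 60.5416 (all ≥ 0, as they must be for A^T A). The largest is λ_max ≈ 60.5416, hence ||A||_2 = sqrt(λ_max) ≈ 7.7808.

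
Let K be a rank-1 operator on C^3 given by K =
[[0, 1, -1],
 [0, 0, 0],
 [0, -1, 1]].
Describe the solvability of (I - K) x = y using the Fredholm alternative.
(I - K) is singular (det(I - K) = 0, i.e. 1 ∈ sigma(K)). (I - K) x = y is solvable iff y ⊥ ker((I - K)^*) = span{(0, 1, -1)}, i.e. iff y_2 - y_3 = 0. When solvable, the solutions are x = y + c·(1, 0, -1), c arbitrary (ker(I - K) = span{(1, 0, -1)}, dimension 1).

K has rank 1, so it is an outer product K = u v^T: every row of K is a multiple of one row vector. Reading off the entries, u = (1, 0, -1) and v = (0, 1, -1) (row i of K equals u_i·v^T). A rank-one matrix u v^T satisfies K u = u (v·u) and kills the (2)-dimensional subspace v^⊥, so its characteristic polynomial is lambda^2 (lambda - v·u) with v·u = tr K = 1. Hence the eigenvalues of I - K are 1 (multiplicity 2) and 1 - (1) = 0, so det(I - K) = 0. (Direct check: I - K =
[[1, -1, 1],
 [0, 1, 0],
 [0, 1, 0]]
has determinant 0.) So 1 is an eigenvalue of K and (I - K) is not invertible. The finite-dimensional Fredholm alternative says: either (I - K) is invertible, or ker(I - K) ≠ {0} and then range(I - K) = ker((I - K)^*)^⊥, with dim ker(I - K) = dim ker((I - K)^*). We are in the second case, so we need both kernels. Kernel of I - K: (I - K) u = u - u (v·u) = u - u = 0, so ker(I - K) = span{u} = span{(1, 0, -1)} (it is exactly 1-dimensional because rank(I - K) = 2). Kernel of the adjoint: K is real, so (I - K)^* = I - K^T = I - v u^T, and (I - v u^T) v = v - v (u·v) = 0; hence ker((I - K)^*) = span{v} = span{(0, 1, -1)}. Therefore (I - K) x = y is solvable iff <y, v> = 0, i.e. iff y_2 - y_3 = 0. When this holds, K y = u (v·y) = 0, so (I - K) y = y and x = y is a particular solution; the full solution set is the line x = y + c·u = y + c·(1, 0, -1), c ∈ C.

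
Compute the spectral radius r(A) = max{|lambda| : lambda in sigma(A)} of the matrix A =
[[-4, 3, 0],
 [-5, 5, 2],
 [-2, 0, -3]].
r(A) ≈ 3.8678

The eigenvalues of A are the roots of its characteristic polynomial. With M = A (coefficients from the trace, the sum of principal 2x2 minors, and det A):
  p(λ) = det(λ I - M) = λ^3 + 2λ^2 - 8λ - 3.
No integer candidate from the rational root theorem (±divisors of 3) is a root, so the roots are irrational. The cubic discriminant is Δ = 3021 > 0, so there are three distinct real roots. p(-4) = -3 and p(-3) = 12 have opposite signs, so a root lies in (-4, -3); Newton's method refines it to λ ≈ -3.8678. p(-1) = 6 and p(0) = -3 have opposite signs, so a root lies in (-1, 0); Newton's method refines it to λ ≈ -0.3498. p(2) = -3 and p(3) = 18 have opposite signs, so a root lies in (2, 3); Newton's method refines it to λ ≈ 2.2176. Check (Vieta): the three roots sum to -2, matching tr M = -2.
Thus the eigenvalues (to 4 decimals) are -3.8678 (modulus 3.8678); -0.3498 (modulus 0.3498); 2.2176 (modulus 2.2176). The spectral radius is the largest modulus: r(A) ≈ 3.8678. (Cross-check: r(A) ≤ ||A||_2 ≈ 8.8495; equality holds whenever A is normal, though it can also hold for some non-normal A.)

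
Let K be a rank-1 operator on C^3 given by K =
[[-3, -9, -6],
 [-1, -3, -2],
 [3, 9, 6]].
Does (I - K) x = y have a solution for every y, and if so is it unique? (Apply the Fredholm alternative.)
(I - K) is invertible (det(I - K) = 1 ≠ 0), so for every y in C^3 the equation (I - K) x = y has a unique solution.

K has rank 1, so it is an outer product K = u v^T: every row of K is a multiple of one row vector. Reading off the entries, u = (3, 1, -3) and v = (-1, -3, -2) (row i of K equals u_i·v^T). A rank-one matrix u v^T satisfies K u = u (v·u) and kills the (2)-dimensional subspace v^⊥, so its characteristic polynomial is lambda^2 (lambda - v·u) with v·u = tr K = 0. Hence the eigenvalues of I - K are 1 (multiplicity 2) and 1 - (0) = 1, so det(I - K) = 1. (Direct check: I - K =
[[4, 9, 6],
 [1, 4, 2],
 [-3, -9, -5]]
has determinant 1.) The finite-dimensional Fredholm alternative says: either (I - K) is invertible, or ker(I - K) ≠ {0} and then range(I - K) = ker((I - K)^*)^⊥, with dim ker(I - K) = dim ker((I - K)^*). Since det(I - K) ≠ 0, 1 is not an eigenvalue of K and ker(I - K) = {0}, so we are in the first case: for every y there is a unique x = (I - K)^(-1) y. Explicitly, by the Sherman–Morrison formula, (I - u v^T)^(-1) = I + u v^T/(1 - v·u), i.e. (I - K)^(-1) = I + K.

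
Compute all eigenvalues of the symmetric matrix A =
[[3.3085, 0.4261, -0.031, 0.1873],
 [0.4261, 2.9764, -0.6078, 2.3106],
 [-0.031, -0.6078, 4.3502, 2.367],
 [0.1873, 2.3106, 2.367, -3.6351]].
sigma(A) ≈ {-5, 3, 4, 5}

A is real symmetric, so its spectrum consists of real eigenvalues. Expanding the characteristic polynomial of the displayed matrix gives
  det(λ I - A) = p(λ) = λ^4 + (-7)λ^3 + (-13)λ^2 + (175.0015)λ + (-300.0023).
Solving p(λ) = 0 yields eigenvalues ≈ -5, 3, 4, 5. (A is shown rounded to 4 decimals, so these recover the underlying integer eigenvalues to within that precision.)
Verification: the trace of A = 7 equals the sum of eigenvalues 7, and det(A) ≈ -300.0023 matches the eigenvalue product -300.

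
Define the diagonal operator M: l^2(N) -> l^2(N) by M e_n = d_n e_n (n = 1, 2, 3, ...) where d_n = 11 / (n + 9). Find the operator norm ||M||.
||M|| = 11/10 (attained at n = 1)

For M diagonal, ||M|| = sup_n |d_n| = sup_n 11/(n + 9). This is positive and strictly decreasing in n, so the supremum is attained at n = 1: d_1 = 11/(1 + 9) = 11/10. Hence ||M|| = 11/10.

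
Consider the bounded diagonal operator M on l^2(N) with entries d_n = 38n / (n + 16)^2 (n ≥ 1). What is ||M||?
||M|| = 19/32 (attained at n = 16)

For M diagonal, ||M|| = sup_n |d_n|. Treat f(x) = 38x / (x + 16)^2 for real x > 0. By the quotient rule, f'(x) = 38(16 - x)/(x + 16)^3, which is positive for x < 16 and negative for x > 16. So f has a unique maximum at x = 16, and since 16 is a positive integer, the supremum over n ≥ 1 is attained at n = 16: d_16 = 38·16/(16 + 16)^2 = 38·16/1024 = 19/32. Hence ||M|| = 19/32.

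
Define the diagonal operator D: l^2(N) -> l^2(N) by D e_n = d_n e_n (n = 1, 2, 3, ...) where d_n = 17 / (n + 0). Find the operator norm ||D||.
||D|| = 17 (attained at n = 1)

For D diagonal, ||D|| = sup_n |d_n| = sup_n 17/(n + 0). This is positive and strictly decreasing in n, so the supremum is attained at n = 1: d_1 = 17/(1 + 0) = 17. Hence ||D|| = 17.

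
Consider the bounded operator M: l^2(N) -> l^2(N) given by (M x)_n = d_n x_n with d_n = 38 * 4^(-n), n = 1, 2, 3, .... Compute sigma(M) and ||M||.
sigma(M) = {38 * 4^(-n) : n ≥ 1} ∪ {0}; ||M|| = 19/2

A bounded diagonal operator on l^2 with diagonal entries d_n has spectrum equal to the closure of {d_n : n ≥ 1}: every d_n is an eigenvalue (with eigenvector e_n), so {d_n} ⊂ sigma(M); the spectrum is closed, so its closure is too; and for lambda not in the closure, (M - lambda I) has bounded inverse (the diagonal entries 1/(d_n - lambda) are bounded). For our sequence d_n = 38 * 4^(-n), n = 1, 2, 3, ...:
  - {d_n} = {38 * 4^(-n) : n ≥ 1}; the only limit point is 0
  - closure = {38 * 4^(-n) : n ≥ 1} ∪ {0}
For the norm: a diagonal operator has ||M|| = sup_n |d_n|. Here d_n = 38 * 4^(-n) is positive and decreasing, so sup_n |d_n| = d_1 = 38/4 = 19/2. So ||M|| = 19/2.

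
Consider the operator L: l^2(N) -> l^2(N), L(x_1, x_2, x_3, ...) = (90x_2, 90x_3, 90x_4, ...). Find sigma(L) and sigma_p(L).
sigma(L) = closed disk {z in C : |z| ≤ 90}; sigma_p(L) = open disk {z in C : |z| < 90}

Note L = 90·V where V is the unit left shift (V x)_k = x_{k+1}; so sigma(L) = 90·sigma(V) and ||L|| = 90||V||. ||L x||^2 = 8100sum_{k≥2} |x_k|^2 ≤ 8100||x||^2, with equality on {x : x_1 = 0}, so ||L|| = 90. For any lambda with |lambda| < 90, set r = lambda/90 (|r| < 1); the vector x = (1, r, r^2, ...) is in l^2 and satisfies L x = 90(r, r^2, ...) = lambda x, so lambda is an eigenvalue. On the boundary |lambda| = 90 the geometric series diverges, so no l^2 eigenvector exists, but these lambda lie in the approximate point spectrum. Hence sigma(L) is the closed disk of radius 90 and sigma_p(L) is the open disk.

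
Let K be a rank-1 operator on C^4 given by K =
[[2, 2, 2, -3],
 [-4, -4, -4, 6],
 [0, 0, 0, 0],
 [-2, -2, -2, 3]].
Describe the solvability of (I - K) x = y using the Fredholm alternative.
(I - K) is singular (det(I - K) = 0, i.e. 1 ∈ sigma(K)). (I - K) x = y is solvable iff y ⊥ ker((I - K)^*) = span{(2, 2, 2, -3)}, i.e. iff 2y_1 + 2y_2 + 2y_3 - 3y_4 = 0. When solvable, the solutions are x = y + c·(1, -2, 0, -1), c arbitrary (ker(I - K) = span{(1, -2, 0, -1)}, dimension 1).

K has rank 1, so it is an outer product K = u v^T: every row of K is a multiple of one row vector. Reading off the entries, u = (1, -2, 0, -1) and v = (2, 2, 2, -3) (row i of K equals u_i·v^T). A rank-one matrix u v^T satisfies K u = u (v·u) and kills the (3)-dimensional subspace v^⊥, so its characteristic polynomial is lambda^3 (lambda - v·u) with v·u = tr K = 1. Hence the eigenvalues of I - K are 1 (multiplicity 3) and 1 - (1) = 0, so det(I - K) = 0. (Direct check: I - K =
[[-1, -2, -2, 3],
 [4, 5, 4, -6],
 [0, 0, 1, 0],
 [2, 2, 2, -2]]
has determinant 0.) So 1 is an eigenvalue of K and (I - K) is not invertible. The finite-dimensional Fredholm alternative says: either (I - K) is invertible, or ker(I - K) ≠ {0} and then range(I - K) = ker((I - K)^*)^⊥, with dim ker(I - K) = dim ker((I - K)^*). We are in the second case, so we need both kernels. Kernel of I - K: (I - K) u = u - u (v·u) = u - u = 0, so ker(I - K) = span{u} = span{(1, -2, 0, -1)} (it is exactly 1-dimensional because rank(I - K) = 3). Kernel of the adjoint: K is real, so (I - K)^* = I - K^T = I - v u^T, and (I - v u^T) v = v - v (u·v) = 0; hence ker((I - K)^*) = span{v} = span{(2, 2, 2, -3)}. Therefore (I - K) x = y is solvable iff <y, v> = 0, i.e. iff 2y_1 + 2y_2 + 2y_3 - 3y_4 = 0. When this holds, K y = u (v·y) = 0, so (I - K) y = y and x = y is a particular solution; the full solution set is the line x = y + c·u = y + c·(1, -2, 0, -1), c ∈ C.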